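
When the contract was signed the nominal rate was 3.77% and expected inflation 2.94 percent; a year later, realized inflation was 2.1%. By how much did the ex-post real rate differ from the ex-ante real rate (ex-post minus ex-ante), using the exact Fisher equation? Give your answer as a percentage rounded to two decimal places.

Ex-ante: (1 + 0.0377)/(1 + 0.0294) − 1 = 0.8063%
Ex-post: (1 + 0.0377)/(1 + 0.0210) − 1 = 1.6357%
Difference (ex-post − ex-ante) = 0.8294% → 0.83%.

0.83%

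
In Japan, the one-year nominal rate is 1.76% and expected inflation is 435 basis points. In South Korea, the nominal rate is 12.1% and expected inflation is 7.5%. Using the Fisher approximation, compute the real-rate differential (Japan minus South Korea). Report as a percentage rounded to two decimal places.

Japan: 1.76% − 4.35% = -2.590%
South Korea: 12.1% − 7.5% = 4.600%
Differential = -7.190% → -7.19%.

-7.19%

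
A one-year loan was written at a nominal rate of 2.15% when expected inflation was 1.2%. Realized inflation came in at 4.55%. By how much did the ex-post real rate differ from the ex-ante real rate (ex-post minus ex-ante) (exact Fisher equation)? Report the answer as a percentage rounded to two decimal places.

-3.23%

Ex-ante: (1 + 0.0215)/(1 + 0.0120) − 1 = 0.9387%
Ex-post: (1 + 0.0215)/(1 + 0.0455) − 1 = -2.2956%
Difference (ex-post − ex-ante) = -3.2343% → -3.23%.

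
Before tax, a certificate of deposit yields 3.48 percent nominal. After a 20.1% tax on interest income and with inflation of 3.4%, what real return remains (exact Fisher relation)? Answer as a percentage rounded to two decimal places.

-0.60%

After-tax nominal return = 3.48% × (1 − 0.201) = 2.78052%.
1 + r = 1.0278052 / 1.03400 = 0.994009
After-tax real rate = 0.994009 − 1 → -0.60%.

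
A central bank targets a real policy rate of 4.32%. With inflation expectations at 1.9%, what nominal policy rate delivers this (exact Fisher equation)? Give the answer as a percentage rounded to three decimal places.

(1 + i) = (1 + r)(1 + π) = 1.04320 × 1.01900 = 1.0630208
i = 1.0630208 − 1, so the required nominal rate is 6.302%.

6.302%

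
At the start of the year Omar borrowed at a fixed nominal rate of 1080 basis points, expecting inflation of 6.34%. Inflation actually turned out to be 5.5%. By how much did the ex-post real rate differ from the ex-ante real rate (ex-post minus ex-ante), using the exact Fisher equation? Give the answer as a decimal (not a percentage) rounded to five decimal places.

Ex-ante: (1 + 0.1080)/(1 + 0.0634) − 1 = 4.1941%
Ex-post: (1 + 0.1080)/(1 + 0.0550) − 1 = 5.0237%
Difference (ex-post − ex-ante) = 0.8296% → 0.00830.

0.00830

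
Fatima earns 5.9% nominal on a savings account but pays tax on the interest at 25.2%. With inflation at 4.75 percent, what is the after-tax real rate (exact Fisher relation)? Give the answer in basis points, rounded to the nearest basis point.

-32 basis points

After-tax nominal return = 5.9% × (1 − 0.252) = 4.4132%.
1 + r = 1.044132 / 1.04750 = 0.996785
After-tax real rate = 0.996785 − 1 → -32 basis points.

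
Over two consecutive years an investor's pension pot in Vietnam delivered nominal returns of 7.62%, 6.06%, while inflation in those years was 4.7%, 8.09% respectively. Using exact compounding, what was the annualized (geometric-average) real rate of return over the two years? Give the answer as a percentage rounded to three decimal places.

0.428%

Nominal growth factor = 1.0762 × 1.0606 = 1.14141772
Price-level growth factor = 1.0470 × 1.0809 = 1.13170230
Real growth factor = 1.14141772 / 1.13170230 = 1.00858478
Annualized real rate = 1.00858478^(1/2) − 1 = 0.4283% → 0.428%.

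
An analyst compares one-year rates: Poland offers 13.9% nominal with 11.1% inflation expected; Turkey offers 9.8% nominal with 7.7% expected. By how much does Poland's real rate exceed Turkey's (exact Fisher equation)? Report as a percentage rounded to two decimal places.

0.57%

Poland: (1 + 0.1390)/(1 + 0.1110) − 1 = 2.5203%
Turkey: (1 + 0.0980)/(1 + 0.0770) − 1 = 1.9499%
Differential = 2.5203% − 1.9499% = 0.5704% → 0.57%.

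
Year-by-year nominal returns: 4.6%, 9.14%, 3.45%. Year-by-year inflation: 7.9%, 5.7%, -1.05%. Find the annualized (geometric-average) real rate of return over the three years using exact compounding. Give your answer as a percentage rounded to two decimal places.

Nominal growth factor = 1.0460 × 1.0914 × 1.0345 = 1.18098975
Price-level growth factor = 1.0790 × 1.0570 × 0.9895 = 1.12852772
Real growth factor = 1.18098975 / 1.12852772 = 1.04648715
Annualized real rate = 1.04648715^(1/3) − 1 = 1.5262% → 1.53%.

1.53%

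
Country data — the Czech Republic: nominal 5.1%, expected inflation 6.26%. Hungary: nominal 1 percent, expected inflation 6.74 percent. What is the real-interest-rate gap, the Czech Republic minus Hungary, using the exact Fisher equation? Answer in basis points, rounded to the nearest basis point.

429 basis points

The Czech Republic: (1 + 0.0510)/(1 + 0.0626) − 1 = -1.0917%
Hungary: (1 + 0.0100)/(1 + 0.0674) − 1 = -5.3776%
Differential = -1.0917% − (-5.3776%) = 4.2859% → 429 basis points.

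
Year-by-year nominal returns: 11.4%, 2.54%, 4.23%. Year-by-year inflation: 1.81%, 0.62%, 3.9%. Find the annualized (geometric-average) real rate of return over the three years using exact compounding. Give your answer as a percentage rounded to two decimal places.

3.81%

Nominal growth factor = 1.1140 × 1.0254 × 1.0423 = 1.19061470
Price-level growth factor = 1.0181 × 1.0062 × 1.0390 = 1.06436430
Real growth factor = 1.19061470 / 1.06436430 = 1.11861579
Annualized real rate = 1.11861579^(1/3) − 1 = 3.8071% → 3.81%.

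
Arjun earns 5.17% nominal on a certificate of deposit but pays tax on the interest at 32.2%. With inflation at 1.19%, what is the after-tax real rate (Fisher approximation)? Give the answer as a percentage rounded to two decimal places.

After-tax nominal return = 5.17% × (1 − 0.322) = 3.50526%.
r ≈ 3.50526% − 1.19% → 2.32%.

2.32%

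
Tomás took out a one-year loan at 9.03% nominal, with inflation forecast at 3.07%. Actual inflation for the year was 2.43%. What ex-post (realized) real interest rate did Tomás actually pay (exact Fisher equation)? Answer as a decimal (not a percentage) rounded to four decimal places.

Ex-post: (1 + 0.0903)/(1 + 0.0243) − 1 = 6.4434%
So the realized real rate is 0.0644.

0.0644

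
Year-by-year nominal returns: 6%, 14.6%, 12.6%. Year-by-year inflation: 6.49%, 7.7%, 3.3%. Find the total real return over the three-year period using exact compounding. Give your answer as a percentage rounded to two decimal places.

Nominal growth factor = 1.0600 × 1.1460 × 1.1260 = 1.367820
Price-level growth factor = 1.0649 × 1.0770 × 1.0330 = 1.184745
Real growth factor = 1.367820 / 1.184745 = 1.154527
Total real return = 1.154527 − 1 → 15.45%.

15.45%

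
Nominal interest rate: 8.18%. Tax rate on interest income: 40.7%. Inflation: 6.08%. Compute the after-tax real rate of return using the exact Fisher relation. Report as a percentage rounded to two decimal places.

After-tax nominal return = 8.18% × (1 − 0.407) = 4.85074%.
1 + r = 1.0485074 / 1.06080 = 0.988412
After-tax real rate = 0.988412 − 1 → -1.16%.

-1.16%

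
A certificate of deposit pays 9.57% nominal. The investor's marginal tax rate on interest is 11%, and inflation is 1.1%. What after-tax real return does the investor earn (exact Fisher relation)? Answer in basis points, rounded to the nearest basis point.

734 basis points

After-tax nominal return = 9.57% × (1 − 0.11) = 8.5173%.
1 + r = 1.085173 / 1.01100 = 1.073366
After-tax real rate = 1.073366 − 1 → 734 basis points.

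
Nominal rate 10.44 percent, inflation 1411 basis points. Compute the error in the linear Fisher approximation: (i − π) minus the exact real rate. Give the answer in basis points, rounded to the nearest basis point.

-45 basis points

Approximate: r ≈ 10.440% − 14.110% = -3.6700%
Exact: (1 + 0.1044)/(1 + 0.1411) − 1 = -3.2162%
Error = -3.6700% − (-3.2162%) = -0.4538% → -45 basis points.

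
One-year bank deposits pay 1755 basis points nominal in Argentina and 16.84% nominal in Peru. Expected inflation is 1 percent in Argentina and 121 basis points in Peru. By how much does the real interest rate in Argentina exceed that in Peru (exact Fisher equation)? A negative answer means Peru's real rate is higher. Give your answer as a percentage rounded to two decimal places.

0.94%

Argentina: (1 + 0.1755)/(1 + 0.0100) − 1 = 16.3861%
Peru: (1 + 0.1684)/(1 + 0.0121) − 1 = 15.4431%
Differential = 16.3861% − 15.4431% = 0.9430% → 0.94%.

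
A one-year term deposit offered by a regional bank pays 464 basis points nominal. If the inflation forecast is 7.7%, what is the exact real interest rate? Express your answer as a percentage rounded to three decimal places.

By the Fisher relation, 1 + r = (1 + i)/(1 + π).
1 + r = 1.04640 / 1.07700 = 0.971588
r = 0.971588 − 1 = -2.8412%, i.e. -2.841%.

-2.841%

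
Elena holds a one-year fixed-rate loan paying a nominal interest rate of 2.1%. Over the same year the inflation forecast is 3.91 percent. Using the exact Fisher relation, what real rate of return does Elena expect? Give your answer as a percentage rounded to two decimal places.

-1.74%

By the Fisher relation, 1 + r = (1 + i)/(1 + π).
1 + r = 1.02100 / 1.03910 = 0.982581
r = 0.982581 − 1 = -1.7419%, i.e. -1.74%.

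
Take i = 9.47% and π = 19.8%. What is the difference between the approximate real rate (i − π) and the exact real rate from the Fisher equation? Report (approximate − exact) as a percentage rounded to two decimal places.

-1.71%

Approximate: r ≈ 9.470% − 19.800% = -10.3300%
Exact: (1 + 0.0947)/(1 + 0.1980) − 1 = -8.6227%
Error = -10.3300% − (-8.6227%) = -1.7073% → -1.71%.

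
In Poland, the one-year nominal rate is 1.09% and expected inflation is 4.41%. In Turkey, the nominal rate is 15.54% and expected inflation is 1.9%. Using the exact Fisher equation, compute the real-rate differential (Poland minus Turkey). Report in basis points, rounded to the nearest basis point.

Poland: (1 + 0.0109)/(1 + 0.0441) − 1 = -3.1798%
Turkey: (1 + 0.1554)/(1 + 0.0190) − 1 = 13.3857%
Differential = -3.1798% − 13.3857% = -16.5654% → -1657 basis points.

-1657 basis points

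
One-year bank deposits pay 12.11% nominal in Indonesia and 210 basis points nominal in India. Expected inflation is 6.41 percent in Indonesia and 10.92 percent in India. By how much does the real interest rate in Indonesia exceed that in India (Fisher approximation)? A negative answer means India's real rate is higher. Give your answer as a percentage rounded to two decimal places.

Indonesia: 12.11% − 6.41% = 5.700%
India: 2.1% − 10.92% = -8.820%
Differential = 14.520% → 14.52%.

14.52%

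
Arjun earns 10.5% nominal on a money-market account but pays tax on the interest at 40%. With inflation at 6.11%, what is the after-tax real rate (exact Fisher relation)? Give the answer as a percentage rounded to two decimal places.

0.18%

After-tax nominal return = 10.5% × (1 − 0.4) = 6.3000%.
1 + r = 1.06300 / 1.06110 = 1.001791
After-tax real rate = 1.001791 − 1 → 0.18%.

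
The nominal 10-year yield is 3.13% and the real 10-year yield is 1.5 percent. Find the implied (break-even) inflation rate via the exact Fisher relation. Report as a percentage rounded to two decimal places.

1.61%

(1 + π) = (1 + i)/(1 + r) = 1.03130 / 1.01500 = 1.016059
Break-even inflation = 1.016059 − 1 → 1.61%.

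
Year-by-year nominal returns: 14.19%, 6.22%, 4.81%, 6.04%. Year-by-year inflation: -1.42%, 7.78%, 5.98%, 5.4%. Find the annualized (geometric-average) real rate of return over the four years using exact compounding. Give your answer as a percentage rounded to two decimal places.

3.24%

Nominal growth factor = 1.1419 × 1.0622 × 1.0481 × 1.0604 = 1.34805251
Price-level growth factor = 0.9858 × 1.0778 × 1.0598 × 1.0540 = 1.18683821
Real growth factor = 1.34805251 / 1.18683821 = 1.13583511
Annualized real rate = 1.13583511^(1/4) − 1 = 3.2354% → 3.24%.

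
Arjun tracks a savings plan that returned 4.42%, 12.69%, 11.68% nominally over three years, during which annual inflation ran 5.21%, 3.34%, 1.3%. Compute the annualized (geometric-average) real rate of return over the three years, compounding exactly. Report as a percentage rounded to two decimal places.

6.06%

Nominal growth factor = 1.0442 × 1.1269 × 1.1168 = 1.31414859
Price-level growth factor = 1.0521 × 1.0334 × 1.0130 = 1.10137426
Real growth factor = 1.31414859 / 1.10137426 = 1.19318985
Annualized real rate = 1.19318985^(1/3) − 1 = 6.0645% → 6.06%.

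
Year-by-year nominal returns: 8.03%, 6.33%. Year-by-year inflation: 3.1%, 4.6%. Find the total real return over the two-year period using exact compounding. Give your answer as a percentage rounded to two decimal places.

Compound the nominal returns: 1.0803 × 1.0633 = 1.148683.
Compound inflation: 1.0310 × 1.0460 = 1.078426.
Deflate: 1.148683 / 1.078426 = 1.065148.
Total real return = 1.065148 − 1 → 6.51%.

6.51%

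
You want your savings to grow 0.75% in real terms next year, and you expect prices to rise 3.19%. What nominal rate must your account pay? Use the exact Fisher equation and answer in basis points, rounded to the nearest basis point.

396 basis points

(1 + i) = (1 + r)(1 + π) = 1.00750 × 1.03190 = 1.03963925
i = 1.03963925 − 1, so the required nominal rate is 396 basis points.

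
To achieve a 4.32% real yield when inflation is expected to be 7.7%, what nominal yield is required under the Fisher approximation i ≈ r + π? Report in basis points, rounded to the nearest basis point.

i ≈ r + π = 4.32% + 7.7% = 1202 basis points.

1202 basis points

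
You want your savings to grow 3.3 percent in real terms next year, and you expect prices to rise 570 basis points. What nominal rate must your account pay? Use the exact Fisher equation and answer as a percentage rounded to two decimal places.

(1 + i) = (1 + r)(1 + π) = 1.03300 × 1.05700 = 1.091881
i = 1.091881 − 1, so the required nominal rate is 9.19%.

9.19%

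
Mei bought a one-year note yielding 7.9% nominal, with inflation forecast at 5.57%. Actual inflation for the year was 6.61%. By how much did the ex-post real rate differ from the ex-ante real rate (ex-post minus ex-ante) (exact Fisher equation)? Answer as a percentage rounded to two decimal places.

Ex-ante: (1 + 0.0790)/(1 + 0.0557) − 1 = 2.2071%
Ex-post: (1 + 0.0790)/(1 + 0.0661) − 1 = 1.2100%
Difference (ex-post − ex-ante) = -0.9970% → -1.00%.

-1.00%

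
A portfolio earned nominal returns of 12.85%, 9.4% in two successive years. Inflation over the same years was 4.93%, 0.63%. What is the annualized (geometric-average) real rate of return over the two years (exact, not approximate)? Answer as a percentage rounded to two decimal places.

Compound the nominal returns: 1.1285 × 1.0940 = 1.23457900.
Compound inflation: 1.0493 × 1.0063 = 1.05591059.
Deflate: 1.23457900 / 1.05591059 = 1.16920790.
Annualized real rate = 1.16920790^(1/2) − 1 = 8.1299% → 8.13%.

8.13%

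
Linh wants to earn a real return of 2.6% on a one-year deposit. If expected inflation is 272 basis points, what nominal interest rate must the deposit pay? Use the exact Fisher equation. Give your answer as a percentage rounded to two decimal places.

5.39%

(1 + i) = (1 + r)(1 + π) = 1.02600 × 1.02720 = 1.0539072
i = 1.0539072 − 1, so the required nominal rate is 5.39%.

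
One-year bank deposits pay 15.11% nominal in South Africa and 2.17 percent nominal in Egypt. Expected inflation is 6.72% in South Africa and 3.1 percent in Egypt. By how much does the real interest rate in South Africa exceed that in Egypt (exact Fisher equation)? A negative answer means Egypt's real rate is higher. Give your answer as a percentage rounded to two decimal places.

South Africa: (1 + 0.1511)/(1 + 0.0672) − 1 = 7.8617%
Egypt: (1 + 0.0217)/(1 + 0.0310) − 1 = -0.9020%
Differential = 7.8617% − (-0.9020%) = 8.7637% → 8.76%.

8.76%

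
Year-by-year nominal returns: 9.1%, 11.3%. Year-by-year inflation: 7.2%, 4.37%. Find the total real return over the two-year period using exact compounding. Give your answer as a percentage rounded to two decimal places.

8.53%

Compound the nominal returns: 1.0910 × 1.1130 = 1.214283.
Compound inflation: 1.0720 × 1.0437 = 1.118846.
Deflate: 1.214283 / 1.118846 = 1.085299.
Total real return = 1.085299 − 1 → 8.53%.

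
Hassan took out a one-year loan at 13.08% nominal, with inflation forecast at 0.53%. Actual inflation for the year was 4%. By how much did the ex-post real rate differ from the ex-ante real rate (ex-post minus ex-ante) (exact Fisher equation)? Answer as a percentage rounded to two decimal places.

-3.75%

Ex-ante: (1 + 0.1308)/(1 + 0.0053) − 1 = 12.4838%
Ex-post: (1 + 0.1308)/(1 + 0.0400) − 1 = 8.7308%
Difference (ex-post − ex-ante) = -3.7531% → -3.75%.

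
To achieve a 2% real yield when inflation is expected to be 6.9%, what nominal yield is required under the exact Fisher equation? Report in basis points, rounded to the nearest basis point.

(1 + i) = (1 + r)(1 + π) = 1.02000 × 1.06900 = 1.09038
i = 1.09038 − 1, so the required nominal rate is 904 basis points.

904 basis points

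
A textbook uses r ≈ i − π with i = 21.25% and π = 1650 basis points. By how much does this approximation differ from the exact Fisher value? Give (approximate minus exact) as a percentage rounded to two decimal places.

Approximate: r ≈ 21.250% − 16.500% = 4.7500%
Exact: (1 + 0.2125)/(1 + 0.1650) − 1 = 4.0773%
Error = 4.7500% − 4.0773% = 0.6727% → 0.67%.

0.67%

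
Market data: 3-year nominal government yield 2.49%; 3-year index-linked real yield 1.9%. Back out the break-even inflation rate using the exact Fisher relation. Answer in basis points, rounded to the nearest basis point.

(1 + π) = (1 + i)/(1 + r) = 1.02490 / 1.01900 = 1.005790
Break-even inflation = 1.005790 − 1 → 58 basis points.

58 basis points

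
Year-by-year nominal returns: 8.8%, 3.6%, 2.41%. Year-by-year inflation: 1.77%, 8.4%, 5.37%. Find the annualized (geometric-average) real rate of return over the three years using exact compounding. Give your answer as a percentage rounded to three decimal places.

-0.233%

Nominal growth factor = 1.0880 × 1.0360 × 1.0241 = 1.15433275
Price-level growth factor = 1.0177 × 1.0840 × 1.0537 = 1.16242793
Real growth factor = 1.15433275 / 1.16242793 = 0.99303597
Annualized real rate = 0.99303597^(1/3) − 1 = -0.2327% → -0.233%.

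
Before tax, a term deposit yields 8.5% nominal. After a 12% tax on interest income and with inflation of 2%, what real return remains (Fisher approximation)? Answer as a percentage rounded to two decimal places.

After-tax nominal return = 8.5% × (1 − 0.12) = 7.4800%.
r ≈ 7.4800% − 2% → 5.48%.

5.48%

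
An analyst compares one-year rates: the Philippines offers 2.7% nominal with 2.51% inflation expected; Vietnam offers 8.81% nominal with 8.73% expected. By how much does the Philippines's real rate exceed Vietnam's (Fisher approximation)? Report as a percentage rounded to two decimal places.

The Philippines: 2.7% − 2.51% = 0.190%
Vietnam: 8.81% − 8.73% = 0.080%
Differential = 0.110% → 0.11%.

0.11%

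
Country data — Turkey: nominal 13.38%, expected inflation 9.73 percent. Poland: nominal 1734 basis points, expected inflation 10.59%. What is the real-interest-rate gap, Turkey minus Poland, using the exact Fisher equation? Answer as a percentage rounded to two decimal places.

-2.78%

Turkey: (1 + 0.1338)/(1 + 0.0973) − 1 = 3.3263%
Poland: (1 + 0.1734)/(1 + 0.1059) − 1 = 6.1036%
Differential = 3.3263% − 6.1036% = -2.7773% → -2.78%.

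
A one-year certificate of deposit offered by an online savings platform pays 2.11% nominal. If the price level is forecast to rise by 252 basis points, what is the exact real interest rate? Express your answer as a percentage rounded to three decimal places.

-0.400%

1 + r = 1.02110 / 1.02520 = 0.996001
r = 0.996001 − 1 = -0.3999%, i.e. -0.400%.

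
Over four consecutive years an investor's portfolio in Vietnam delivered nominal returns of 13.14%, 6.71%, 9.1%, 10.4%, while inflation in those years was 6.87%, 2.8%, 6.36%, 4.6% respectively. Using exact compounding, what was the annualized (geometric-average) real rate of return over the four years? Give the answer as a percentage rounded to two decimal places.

4.44%

Compound the nominal returns: 1.1314 × 1.0671 × 1.0910 × 1.1040 = 1.45416979.
Compound inflation: 1.0687 × 1.0280 × 1.0636 × 1.0460 = 1.22224688.
Deflate: 1.45416979 / 1.22224688 = 1.18975128.
Annualized real rate = 1.18975128^(1/4) − 1 = 4.4393% → 4.44%.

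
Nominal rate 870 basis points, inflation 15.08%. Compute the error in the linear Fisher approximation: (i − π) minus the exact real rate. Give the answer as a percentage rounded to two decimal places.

-0.84%

Approximate: r ≈ 8.700% − 15.080% = -6.3800%
Exact: (1 + 0.0870)/(1 + 0.1508) − 1 = -5.5440%
Error = -6.3800% − (-5.5440%) = -0.8360% → -0.84%.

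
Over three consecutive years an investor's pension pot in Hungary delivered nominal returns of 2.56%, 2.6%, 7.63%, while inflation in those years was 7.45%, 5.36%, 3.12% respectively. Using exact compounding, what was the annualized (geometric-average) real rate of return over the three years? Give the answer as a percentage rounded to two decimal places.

Compound the nominal returns: 1.0256 × 1.0260 × 1.0763 = 1.13255347.
Compound inflation: 1.0745 × 1.0536 × 1.0312 = 1.16741451.
Deflate: 1.13255347 / 1.16741451 = 0.97013825.
Annualized real rate = 0.97013825^(1/3) − 1 = -1.0055% → -1.01%.

-1.01%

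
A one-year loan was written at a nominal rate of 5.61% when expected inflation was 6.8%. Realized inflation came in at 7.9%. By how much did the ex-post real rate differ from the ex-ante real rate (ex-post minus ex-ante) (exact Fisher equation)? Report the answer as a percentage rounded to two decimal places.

-1.01%

Ex-ante: (1 + 0.0561)/(1 + 0.0680) − 1 = -1.1142%
Ex-post: (1 + 0.0561)/(1 + 0.0790) − 1 = -2.1223%
Difference (ex-post − ex-ante) = -1.0081% → -1.01%.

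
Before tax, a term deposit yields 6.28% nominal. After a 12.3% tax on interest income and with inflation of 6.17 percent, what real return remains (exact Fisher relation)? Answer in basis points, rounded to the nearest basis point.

-62 basis points

After-tax nominal return = 6.28% × (1 − 0.123) = 5.50756%.
1 + r = 1.0550756 / 1.06170 = 0.993761
After-tax real rate = 0.993761 − 1 → -62 basis points.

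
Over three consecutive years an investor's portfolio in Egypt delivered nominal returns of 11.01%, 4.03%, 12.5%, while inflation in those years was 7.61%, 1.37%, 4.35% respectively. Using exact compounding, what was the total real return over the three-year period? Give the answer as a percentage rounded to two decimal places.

Compound the nominal returns: 1.1101 × 1.0403 × 1.1250 = 1.2991917.
Compound inflation: 1.0761 × 1.0137 × 1.0435 = 1.1382942.
Deflate: 1.2991917 / 1.1382942 = 1.1413496.
Total real return = 1.1413496 − 1 → 14.13%.

14.13%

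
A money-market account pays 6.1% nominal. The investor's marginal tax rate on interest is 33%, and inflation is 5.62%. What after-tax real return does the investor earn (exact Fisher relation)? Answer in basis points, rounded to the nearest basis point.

-145 basis points

After-tax nominal return = 6.1% × (1 − 0.33) = 4.0870%.
1 + r = 1.04087 / 1.05620 = 0.985486
After-tax real rate = 0.985486 − 1 → -145 basis points.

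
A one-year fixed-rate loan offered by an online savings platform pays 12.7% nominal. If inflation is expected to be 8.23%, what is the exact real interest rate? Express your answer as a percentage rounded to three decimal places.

4.130%

1 + r = 1.12700 / 1.08230 = 1.041301
r = 1.041301 − 1 = 4.1301%, i.e. 4.130%.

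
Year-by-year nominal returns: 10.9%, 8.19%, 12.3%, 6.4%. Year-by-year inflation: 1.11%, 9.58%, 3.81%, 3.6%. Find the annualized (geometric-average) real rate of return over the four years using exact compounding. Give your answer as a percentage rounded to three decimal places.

4.732%

Compound the nominal returns: 1.1090 × 1.0819 × 1.1230 × 1.0640 = 1.43363981.
Compound inflation: 1.0111 × 1.0958 × 1.0381 × 1.0360 = 1.19158315.
Deflate: 1.43363981 / 1.19158315 = 1.20313870.
Annualized real rate = 1.20313870^(1/4) − 1 = 4.7319% → 4.732%.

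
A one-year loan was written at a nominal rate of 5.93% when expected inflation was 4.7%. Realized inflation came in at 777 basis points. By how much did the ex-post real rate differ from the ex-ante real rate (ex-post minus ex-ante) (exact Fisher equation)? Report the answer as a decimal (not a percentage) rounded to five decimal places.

Ex-ante: (1 + 0.0593)/(1 + 0.0470) − 1 = 1.1748%
Ex-post: (1 + 0.0593)/(1 + 0.0777) − 1 = -1.7073%
Difference (ex-post − ex-ante) = -2.8821% → -0.02882.

-0.02882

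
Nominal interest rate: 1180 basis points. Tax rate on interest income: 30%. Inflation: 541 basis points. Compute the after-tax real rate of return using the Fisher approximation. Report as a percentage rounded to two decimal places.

After-tax nominal return = 11.8% × (1 − 0.3) = 8.2600%.
r ≈ 8.2600% − 5.41% → 2.85%.

2.85%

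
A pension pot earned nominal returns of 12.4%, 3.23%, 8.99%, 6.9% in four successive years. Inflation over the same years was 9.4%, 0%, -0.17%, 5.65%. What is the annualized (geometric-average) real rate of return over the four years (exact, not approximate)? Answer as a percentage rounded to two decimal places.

Nominal growth factor = 1.1240 × 1.0323 × 1.0899 × 1.0690 = 1.35187519
Price-level growth factor = 1.0940 × 1.0000 × 0.9983 × 1.0565 = 1.15384612
Real growth factor = 1.35187519 / 1.15384612 = 1.17162519
Annualized real rate = 1.17162519^(1/4) − 1 = 4.0392% → 4.04%.

4.04%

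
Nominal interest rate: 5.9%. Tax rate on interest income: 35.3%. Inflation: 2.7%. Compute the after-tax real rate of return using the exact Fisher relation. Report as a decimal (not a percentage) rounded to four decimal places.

0.0109

After-tax nominal return = 5.9% × (1 − 0.353) = 3.8173%.
1 + r = 1.038173 / 1.02700 = 1.010879
After-tax real rate = 1.010879 − 1 → 0.0109.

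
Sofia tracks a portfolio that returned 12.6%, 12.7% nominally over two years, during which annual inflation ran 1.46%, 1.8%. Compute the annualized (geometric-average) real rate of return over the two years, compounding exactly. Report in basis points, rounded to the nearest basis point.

1084 basis points

Nominal growth factor = 1.1260 × 1.1270 = 1.26900200
Price-level growth factor = 1.0146 × 1.0180 = 1.03286280
Real growth factor = 1.26900200 / 1.03286280 = 1.22862591
Annualized real rate = 1.22862591^(1/2) − 1 = 10.8434% → 1084 basis points.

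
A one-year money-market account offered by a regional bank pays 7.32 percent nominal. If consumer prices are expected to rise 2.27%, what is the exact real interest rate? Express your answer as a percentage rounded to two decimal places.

4.94%

By the Fisher identity, 1 + r = (1 + i)/(1 + π).
1 + r = 1.07320 / 1.02270 = 1.049379
r = 1.049379 − 1 = 4.9379%, i.e. 4.94%.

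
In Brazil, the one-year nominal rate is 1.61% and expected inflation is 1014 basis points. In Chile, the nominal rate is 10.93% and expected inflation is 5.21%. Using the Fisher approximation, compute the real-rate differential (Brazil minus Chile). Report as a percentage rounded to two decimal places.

Brazil: 1.61% − 10.14% = -8.530%
Chile: 10.93% − 5.21% = 5.720%
Differential = -14.250% → -14.25%.

-14.25%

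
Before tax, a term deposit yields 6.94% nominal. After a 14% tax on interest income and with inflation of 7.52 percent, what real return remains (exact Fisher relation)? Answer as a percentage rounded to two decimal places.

-1.44%

After-tax nominal return = 6.94% × (1 − 0.14) = 5.9684%.
1 + r = 1.059684 / 1.07520 = 0.985569
After-tax real rate = 0.985569 − 1 → -1.44%.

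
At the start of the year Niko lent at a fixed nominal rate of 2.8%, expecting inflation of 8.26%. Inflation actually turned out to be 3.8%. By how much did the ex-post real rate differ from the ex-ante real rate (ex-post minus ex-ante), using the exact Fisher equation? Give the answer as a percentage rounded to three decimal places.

4.080%

Ex-ante: (1 + 0.0280)/(1 + 0.0826) − 1 = -5.0434%
Ex-post: (1 + 0.0280)/(1 + 0.0380) − 1 = -0.9634%
Difference (ex-post − ex-ante) = 4.0800% → 4.080%.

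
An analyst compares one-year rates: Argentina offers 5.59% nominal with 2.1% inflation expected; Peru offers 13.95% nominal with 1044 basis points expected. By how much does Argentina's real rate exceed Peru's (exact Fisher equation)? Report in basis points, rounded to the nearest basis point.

Argentina: (1 + 0.0559)/(1 + 0.0210) − 1 = 3.4182%
Peru: (1 + 0.1395)/(1 + 0.1044) − 1 = 3.1782%
Differential = 3.4182% − 3.1782% = 0.2400% → 24 basis points.

24 basis points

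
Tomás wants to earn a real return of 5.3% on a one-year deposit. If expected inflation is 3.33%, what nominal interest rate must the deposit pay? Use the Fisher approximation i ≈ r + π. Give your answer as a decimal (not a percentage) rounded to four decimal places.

0.0863

i ≈ r + π = 5.3% + 3.33% = 0.0863.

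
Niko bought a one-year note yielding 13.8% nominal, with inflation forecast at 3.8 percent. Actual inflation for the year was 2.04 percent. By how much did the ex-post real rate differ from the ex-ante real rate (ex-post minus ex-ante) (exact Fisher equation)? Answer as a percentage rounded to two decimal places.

Ex-ante: (1 + 0.1380)/(1 + 0.0380) − 1 = 9.6339%
Ex-post: (1 + 0.1380)/(1 + 0.0204) − 1 = 11.5249%
Difference (ex-post − ex-ante) = 1.8910% → 1.89%.

1.89%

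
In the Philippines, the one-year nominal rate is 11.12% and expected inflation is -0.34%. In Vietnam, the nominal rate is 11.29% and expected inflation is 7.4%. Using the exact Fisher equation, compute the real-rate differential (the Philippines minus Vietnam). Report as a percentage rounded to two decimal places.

The Philippines: (1 + 0.1112)/(1 − 0.0034) − 1 = 11.4991%
Vietnam: (1 + 0.1129)/(1 + 0.0740) − 1 = 3.6220%
Differential = 11.4991% − 3.6220% = 7.8771% → 7.88%.

7.88%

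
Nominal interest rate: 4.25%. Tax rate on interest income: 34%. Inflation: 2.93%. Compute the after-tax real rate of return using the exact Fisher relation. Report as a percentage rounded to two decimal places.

After-tax nominal return = 4.25% × (1 − 0.34) = 2.8050%.
1 + r = 1.02805 / 1.02930 = 0.998786
After-tax real rate = 0.998786 − 1 → -0.12%.

-0.12%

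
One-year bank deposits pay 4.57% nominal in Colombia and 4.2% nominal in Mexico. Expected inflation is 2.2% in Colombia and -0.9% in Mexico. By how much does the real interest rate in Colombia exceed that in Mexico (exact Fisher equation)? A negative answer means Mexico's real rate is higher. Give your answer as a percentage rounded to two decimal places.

Colombia: (1 + 0.0457)/(1 + 0.0220) − 1 = 2.3190%
Mexico: (1 + 0.0420)/(1 − 0.0090) − 1 = 5.1463%
Differential = 2.3190% − 5.1463% = -2.8273% → -2.83%.

-2.83%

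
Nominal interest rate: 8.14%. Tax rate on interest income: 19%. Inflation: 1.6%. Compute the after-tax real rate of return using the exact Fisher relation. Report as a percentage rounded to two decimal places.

After-tax nominal return = 8.14% × (1 − 0.19) = 6.5934%.
1 + r = 1.065934 / 1.01600 = 1.049148
After-tax real rate = 1.049148 − 1 → 4.91%.

4.91%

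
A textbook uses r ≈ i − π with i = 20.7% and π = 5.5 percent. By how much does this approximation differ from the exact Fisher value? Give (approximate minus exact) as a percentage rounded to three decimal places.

0.792%

Approximate: r ≈ 20.700% − 5.500% = 15.2000%
Exact: (1 + 0.2070)/(1 + 0.0550) − 1 = 14.4076%
Error = 15.2000% − 14.4076% = 0.7924% → 0.792%.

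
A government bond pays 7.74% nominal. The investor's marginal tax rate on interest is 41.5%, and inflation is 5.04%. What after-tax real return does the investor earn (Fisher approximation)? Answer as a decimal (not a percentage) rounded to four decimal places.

-0.0051

After-tax nominal return = 7.74% × (1 − 0.415) = 4.5279%.
r ≈ 4.5279% − 5.04% → -0.0051.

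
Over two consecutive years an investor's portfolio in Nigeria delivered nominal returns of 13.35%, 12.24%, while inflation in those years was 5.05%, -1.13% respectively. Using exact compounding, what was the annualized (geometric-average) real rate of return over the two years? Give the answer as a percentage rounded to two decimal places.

10.68%

Nominal growth factor = 1.1335 × 1.1224 = 1.27224040
Price-level growth factor = 1.0505 × 0.9887 = 1.03862935
Real growth factor = 1.27224040 / 1.03862935 = 1.22492244
Annualized real rate = 1.22492244^(1/2) − 1 = 10.6762% → 10.68%.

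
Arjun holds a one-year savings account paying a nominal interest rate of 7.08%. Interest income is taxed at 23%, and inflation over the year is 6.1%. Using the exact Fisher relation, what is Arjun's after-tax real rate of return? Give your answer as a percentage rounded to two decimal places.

-0.61%

After-tax nominal return = 7.08% × (1 − 0.23) = 5.4516%.
1 + r = 1.054516 / 1.06100 = 0.993889
After-tax real rate = 0.993889 − 1 → -0.61%.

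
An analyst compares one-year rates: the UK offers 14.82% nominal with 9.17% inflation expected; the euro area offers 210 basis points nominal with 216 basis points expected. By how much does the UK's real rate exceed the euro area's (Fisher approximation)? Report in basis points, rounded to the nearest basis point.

The UK: 14.82% − 9.17% = 5.650%
The euro area: 2.1% − 2.16% = -0.060%
Differential = 5.710% → 571 basis points.

571 basis points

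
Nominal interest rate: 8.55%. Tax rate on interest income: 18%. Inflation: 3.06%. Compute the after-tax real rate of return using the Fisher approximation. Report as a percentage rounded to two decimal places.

3.95%

After-tax nominal return = 8.55% × (1 − 0.18) = 7.0110%.
r ≈ 7.0110% − 3.06% → 3.95%.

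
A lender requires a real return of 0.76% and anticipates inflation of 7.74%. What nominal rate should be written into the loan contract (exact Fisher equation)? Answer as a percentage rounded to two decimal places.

8.56%

(1 + i) = (1 + r)(1 + π) = 1.00760 × 1.07740 = 1.08558824
i = 1.08558824 − 1, so the required nominal rate is 8.56%.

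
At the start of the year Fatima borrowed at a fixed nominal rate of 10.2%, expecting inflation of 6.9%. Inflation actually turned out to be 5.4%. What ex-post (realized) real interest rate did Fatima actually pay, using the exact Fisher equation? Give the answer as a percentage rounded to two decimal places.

Ex-post: (1 + 0.1020)/(1 + 0.0540) − 1 = 4.5541%
So the realized real rate is 4.55%.

4.55%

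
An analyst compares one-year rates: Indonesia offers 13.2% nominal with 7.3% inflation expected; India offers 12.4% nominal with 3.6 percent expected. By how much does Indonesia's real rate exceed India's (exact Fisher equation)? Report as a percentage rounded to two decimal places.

Indonesia: (1 + 0.1320)/(1 + 0.0730) − 1 = 5.4986%
India: (1 + 0.1240)/(1 + 0.0360) − 1 = 8.4942%
Differential = 5.4986% − 8.4942% = -2.9956% → -3.00%.

-3.00%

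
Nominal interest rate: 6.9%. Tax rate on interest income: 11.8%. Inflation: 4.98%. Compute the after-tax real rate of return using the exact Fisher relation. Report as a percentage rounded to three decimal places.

1.053%

After-tax nominal return = 6.9% × (1 − 0.118) = 6.0858%.
1 + r = 1.060858 / 1.04980 = 1.010533
After-tax real rate = 1.010533 − 1 → 1.053%.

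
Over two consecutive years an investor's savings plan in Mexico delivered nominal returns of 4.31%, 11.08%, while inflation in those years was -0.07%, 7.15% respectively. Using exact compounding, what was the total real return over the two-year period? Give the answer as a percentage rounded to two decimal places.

8.21%

Nominal growth factor = 1.0431 × 1.1108 = 1.158675
Price-level growth factor = 0.9993 × 1.0715 = 1.070750
Real growth factor = 1.158675 / 1.070750 = 1.082116
Total real return = 1.082116 − 1 → 8.21%.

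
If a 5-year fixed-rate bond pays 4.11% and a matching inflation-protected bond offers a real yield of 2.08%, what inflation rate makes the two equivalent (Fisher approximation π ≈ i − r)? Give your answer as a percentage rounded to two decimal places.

2.03%

π ≈ i − r = 4.11% − 2.08% → 2.03%.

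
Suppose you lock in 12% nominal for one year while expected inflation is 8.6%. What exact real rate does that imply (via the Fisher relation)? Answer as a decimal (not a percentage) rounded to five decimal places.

1 + r = 1.12000 / 1.08600 = 1.031308
r = 1.031308 − 1 = 3.1308%, i.e. 0.03131.

0.03131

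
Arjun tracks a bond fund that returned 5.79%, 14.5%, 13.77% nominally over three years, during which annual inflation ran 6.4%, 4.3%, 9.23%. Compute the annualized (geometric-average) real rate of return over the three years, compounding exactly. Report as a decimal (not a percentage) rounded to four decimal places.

Compound the nominal returns: 1.0579 × 1.1450 × 1.1377 = 1.37809089.
Compound inflation: 1.0640 × 1.0430 × 1.0923 = 1.21218211.
Deflate: 1.37809089 / 1.21218211 = 1.13686787.
Annualized real rate = 1.13686787^(1/3) − 1 = 4.3686% → 0.0437.

0.0437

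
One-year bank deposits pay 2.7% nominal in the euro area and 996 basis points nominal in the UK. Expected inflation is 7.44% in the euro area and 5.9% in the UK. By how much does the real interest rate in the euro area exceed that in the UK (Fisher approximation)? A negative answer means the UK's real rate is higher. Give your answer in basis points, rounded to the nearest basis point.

The euro area: 2.7% − 7.44% = -4.740%
The UK: 9.96% − 5.9% = 4.060%
Differential = -8.800% → -880 basis points.

-880 basis points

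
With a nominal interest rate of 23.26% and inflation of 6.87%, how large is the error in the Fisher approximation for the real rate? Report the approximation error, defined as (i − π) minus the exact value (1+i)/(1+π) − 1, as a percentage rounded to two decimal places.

Approximate: r ≈ 23.260% − 6.870% = 16.3900%
Exact: (1 + 0.2326)/(1 + 0.0687) − 1 = 15.3364%
Error = 16.3900% − 15.3364% = 1.0536% → 1.05%.

1.05%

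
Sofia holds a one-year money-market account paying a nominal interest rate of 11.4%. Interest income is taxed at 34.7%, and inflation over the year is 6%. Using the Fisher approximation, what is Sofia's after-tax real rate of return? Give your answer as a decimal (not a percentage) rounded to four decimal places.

After-tax nominal return = 11.4% × (1 − 0.347) = 7.4442%.
r ≈ 7.4442% − 6% → 0.0144.

0.0144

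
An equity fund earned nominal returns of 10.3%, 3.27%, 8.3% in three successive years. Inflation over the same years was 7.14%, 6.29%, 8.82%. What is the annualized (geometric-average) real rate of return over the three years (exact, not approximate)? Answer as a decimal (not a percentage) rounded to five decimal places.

Compound the nominal returns: 1.1030 × 1.0327 × 1.0830 = 1.23361075.
Compound inflation: 1.0714 × 1.0629 × 1.0882 = 1.23923243.
Deflate: 1.23361075 / 1.23923243 = 0.99546358.
Annualized real rate = 0.99546358^(1/3) − 1 = -0.1514% → -0.00151.

-0.00151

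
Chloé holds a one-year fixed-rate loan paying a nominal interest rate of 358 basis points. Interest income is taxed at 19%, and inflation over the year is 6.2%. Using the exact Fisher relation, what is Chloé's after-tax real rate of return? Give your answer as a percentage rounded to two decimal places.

After-tax nominal return = 3.58% × (1 − 0.19) = 2.8998%.
1 + r = 1.028998 / 1.06200 = 0.968925
After-tax real rate = 0.968925 − 1 → -3.11%.

-3.11%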